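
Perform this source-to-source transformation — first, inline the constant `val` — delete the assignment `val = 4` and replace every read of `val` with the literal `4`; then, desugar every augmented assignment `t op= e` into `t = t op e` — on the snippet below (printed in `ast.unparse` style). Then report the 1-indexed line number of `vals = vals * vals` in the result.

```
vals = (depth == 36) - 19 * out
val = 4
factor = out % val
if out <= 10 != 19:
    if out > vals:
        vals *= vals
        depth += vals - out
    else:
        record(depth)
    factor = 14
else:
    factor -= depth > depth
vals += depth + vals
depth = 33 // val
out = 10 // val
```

Transformed code:
vals = (depth == 36) - 19 * out
factor = out % 4
if out <= 10 != 19:
    if out > vals:
        vals = vals * vals
        depth = depth + (vals - out)
    else:
        record(depth)
    factor = 14
else:
    factor = factor - (depth > depth)
vals = vals + (depth + vals)
depth = 33 // 4
out = 10 // 4

5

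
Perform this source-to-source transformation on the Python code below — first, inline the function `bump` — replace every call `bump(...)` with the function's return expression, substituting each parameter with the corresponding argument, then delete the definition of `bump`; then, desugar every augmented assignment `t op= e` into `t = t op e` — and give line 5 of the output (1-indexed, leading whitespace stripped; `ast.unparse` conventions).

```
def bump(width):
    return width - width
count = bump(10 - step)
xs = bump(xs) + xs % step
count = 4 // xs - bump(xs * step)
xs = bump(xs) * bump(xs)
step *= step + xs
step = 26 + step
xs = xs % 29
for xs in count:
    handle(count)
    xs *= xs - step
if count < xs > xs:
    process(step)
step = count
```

step = step * (step + xs)

Transformed code:
count = 10 - step - (10 - step)
xs = xs - xs + xs % step
count = 4 // xs - (xs * step - xs * step)
xs = (xs - xs) * (xs - xs)
step = step * (step + xs)
step = 26 + step
xs = xs % 29
for xs in count:
    handle(count)
    xs = xs * (xs - step)
if count < xs > xs:
    process(step)
step = count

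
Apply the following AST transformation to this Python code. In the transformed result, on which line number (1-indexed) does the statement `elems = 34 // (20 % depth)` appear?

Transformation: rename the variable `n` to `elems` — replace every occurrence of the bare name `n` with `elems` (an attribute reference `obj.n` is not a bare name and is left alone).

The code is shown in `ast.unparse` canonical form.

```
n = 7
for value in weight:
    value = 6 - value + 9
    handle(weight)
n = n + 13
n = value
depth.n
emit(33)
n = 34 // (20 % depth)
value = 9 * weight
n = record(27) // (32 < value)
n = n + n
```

Transformed code:
elems = 7
for value in weight:
    value = 6 - value + 9
    handle(weight)
elems = elems + 13
elems = value
depth.n
emit(33)
elems = 34 // (20 % depth)
value = 9 * weight
elems = record(27) // (32 < value)
elems = elems + elems

9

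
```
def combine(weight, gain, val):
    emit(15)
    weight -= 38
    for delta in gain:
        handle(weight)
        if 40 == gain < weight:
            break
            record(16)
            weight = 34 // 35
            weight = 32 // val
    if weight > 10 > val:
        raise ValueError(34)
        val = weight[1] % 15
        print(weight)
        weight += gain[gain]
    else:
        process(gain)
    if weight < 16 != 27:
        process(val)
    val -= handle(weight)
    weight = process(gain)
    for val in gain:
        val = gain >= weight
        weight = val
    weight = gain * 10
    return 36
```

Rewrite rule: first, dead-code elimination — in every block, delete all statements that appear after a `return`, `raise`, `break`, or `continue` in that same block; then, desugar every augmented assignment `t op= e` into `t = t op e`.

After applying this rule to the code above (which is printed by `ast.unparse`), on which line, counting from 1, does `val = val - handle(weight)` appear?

14

Transformed code:
def combine(weight, gain, val):
    emit(15)
    weight = weight - 38
    for delta in gain:
        handle(weight)
        if 40 == gain < weight:
            break
    if weight > 10 > val:
        raise ValueError(34)
    else:
        process(gain)
    if weight < 16 != 27:
        process(val)
    val = val - handle(weight)
    weight = process(gain)
    for val in gain:
        val = gain >= weight
        weight = val
    weight = gain * 10
    return 36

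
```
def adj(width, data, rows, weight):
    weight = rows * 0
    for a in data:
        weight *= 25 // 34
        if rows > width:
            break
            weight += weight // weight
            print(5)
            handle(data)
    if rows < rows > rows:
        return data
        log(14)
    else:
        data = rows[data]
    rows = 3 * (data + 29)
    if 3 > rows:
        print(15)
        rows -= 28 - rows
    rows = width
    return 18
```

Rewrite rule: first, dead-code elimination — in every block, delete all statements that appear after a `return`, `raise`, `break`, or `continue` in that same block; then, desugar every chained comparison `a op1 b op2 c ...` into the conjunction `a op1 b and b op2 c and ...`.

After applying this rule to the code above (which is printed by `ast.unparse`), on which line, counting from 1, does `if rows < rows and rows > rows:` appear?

Transformed code:
def adj(width, data, rows, weight):
    weight = rows * 0
    for a in data:
        weight *= 25 // 34
        if rows > width:
            break
    if rows < rows and rows > rows:
        return data
    else:
        data = rows[data]
    rows = 3 * (data + 29)
    if 3 > rows:
        print(15)
        rows -= 28 - rows
    rows = width
    return 18

7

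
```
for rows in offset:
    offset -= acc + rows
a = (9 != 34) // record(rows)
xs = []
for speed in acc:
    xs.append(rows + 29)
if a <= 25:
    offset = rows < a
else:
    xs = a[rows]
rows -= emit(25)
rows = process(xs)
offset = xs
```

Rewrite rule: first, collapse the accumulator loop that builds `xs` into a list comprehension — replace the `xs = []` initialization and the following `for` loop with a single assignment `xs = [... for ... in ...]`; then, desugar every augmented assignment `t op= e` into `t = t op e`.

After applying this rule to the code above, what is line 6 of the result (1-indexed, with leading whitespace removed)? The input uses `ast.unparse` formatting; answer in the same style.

offset = rows < a

Transformed code:
for rows in offset:
    offset = offset - (acc + rows)
a = (9 != 34) // record(rows)
xs = [rows + 29 for speed in acc]
if a <= 25:
    offset = rows < a
else:
    xs = a[rows]
rows = rows - emit(25)
rows = process(xs)
offset = xs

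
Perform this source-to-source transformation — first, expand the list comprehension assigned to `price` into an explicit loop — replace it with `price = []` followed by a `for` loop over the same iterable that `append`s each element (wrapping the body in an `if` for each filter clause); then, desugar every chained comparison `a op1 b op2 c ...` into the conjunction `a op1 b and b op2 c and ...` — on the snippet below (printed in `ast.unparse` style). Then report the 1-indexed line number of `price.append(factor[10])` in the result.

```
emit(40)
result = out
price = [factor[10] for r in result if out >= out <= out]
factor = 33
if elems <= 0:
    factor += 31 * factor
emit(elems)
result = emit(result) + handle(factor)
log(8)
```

6

Transformed code:
emit(40)
result = out
price = []
for r in result:
    if out >= out and out <= out:
        price.append(factor[10])
factor = 33
if elems <= 0:
    factor += 31 * factor
emit(elems)
result = emit(result) + handle(factor)
log(8)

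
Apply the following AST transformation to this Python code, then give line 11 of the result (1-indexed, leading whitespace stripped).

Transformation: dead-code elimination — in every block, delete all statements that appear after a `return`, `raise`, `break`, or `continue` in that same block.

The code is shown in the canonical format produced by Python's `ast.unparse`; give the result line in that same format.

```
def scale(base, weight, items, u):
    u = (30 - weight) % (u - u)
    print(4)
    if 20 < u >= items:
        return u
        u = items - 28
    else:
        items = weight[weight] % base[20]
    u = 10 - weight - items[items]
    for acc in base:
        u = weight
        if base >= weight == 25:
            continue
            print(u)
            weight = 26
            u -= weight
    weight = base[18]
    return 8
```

Transformed code:
def scale(base, weight, items, u):
    u = (30 - weight) % (u - u)
    print(4)
    if 20 < u >= items:
        return u
    else:
        items = weight[weight] % base[20]
    u = 10 - weight - items[items]
    for acc in base:
        u = weight
        if base >= weight == 25:
            continue
    weight = base[18]
    return 8

if base >= weight == 25:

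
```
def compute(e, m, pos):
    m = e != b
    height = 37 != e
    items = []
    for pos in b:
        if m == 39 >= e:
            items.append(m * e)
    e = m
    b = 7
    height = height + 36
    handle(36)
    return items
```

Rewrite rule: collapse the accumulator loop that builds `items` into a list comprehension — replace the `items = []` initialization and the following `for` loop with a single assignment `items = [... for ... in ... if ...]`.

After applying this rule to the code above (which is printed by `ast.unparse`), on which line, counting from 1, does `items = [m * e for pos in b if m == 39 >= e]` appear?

4

Transformed code:
def compute(e, m, pos):
    m = e != b
    height = 37 != e
    items = [m * e for pos in b if m == 39 >= e]
    e = m
    b = 7
    height = height + 36
    handle(36)
    return items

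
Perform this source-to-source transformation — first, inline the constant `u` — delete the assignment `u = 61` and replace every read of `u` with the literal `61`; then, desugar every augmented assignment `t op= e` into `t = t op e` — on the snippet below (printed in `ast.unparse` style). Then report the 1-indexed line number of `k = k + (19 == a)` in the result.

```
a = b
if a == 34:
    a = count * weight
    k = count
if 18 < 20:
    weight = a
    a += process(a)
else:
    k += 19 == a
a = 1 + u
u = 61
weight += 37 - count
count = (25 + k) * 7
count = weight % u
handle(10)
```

9

Transformed code:
a = b
if a == 34:
    a = count * weight
    k = count
if 18 < 20:
    weight = a
    a = a + process(a)
else:
    k = k + (19 == a)
a = 1 + 61
weight = weight + (37 - count)
count = (25 + k) * 7
count = weight % 61
handle(10)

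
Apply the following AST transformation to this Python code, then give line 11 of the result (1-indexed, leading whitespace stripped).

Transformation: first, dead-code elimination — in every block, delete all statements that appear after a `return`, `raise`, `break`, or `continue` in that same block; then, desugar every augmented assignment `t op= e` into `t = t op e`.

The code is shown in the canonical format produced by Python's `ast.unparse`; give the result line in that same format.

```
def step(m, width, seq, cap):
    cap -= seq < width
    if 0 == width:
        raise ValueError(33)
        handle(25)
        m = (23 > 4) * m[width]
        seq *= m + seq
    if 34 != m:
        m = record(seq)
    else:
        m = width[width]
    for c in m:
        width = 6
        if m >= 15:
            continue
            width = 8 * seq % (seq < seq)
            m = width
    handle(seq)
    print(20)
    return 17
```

Transformed code:
def step(m, width, seq, cap):
    cap = cap - (seq < width)
    if 0 == width:
        raise ValueError(33)
    if 34 != m:
        m = record(seq)
    else:
        m = width[width]
    for c in m:
        width = 6
        if m >= 15:
            continue
    handle(seq)
    print(20)
    return 17

if m >= 15:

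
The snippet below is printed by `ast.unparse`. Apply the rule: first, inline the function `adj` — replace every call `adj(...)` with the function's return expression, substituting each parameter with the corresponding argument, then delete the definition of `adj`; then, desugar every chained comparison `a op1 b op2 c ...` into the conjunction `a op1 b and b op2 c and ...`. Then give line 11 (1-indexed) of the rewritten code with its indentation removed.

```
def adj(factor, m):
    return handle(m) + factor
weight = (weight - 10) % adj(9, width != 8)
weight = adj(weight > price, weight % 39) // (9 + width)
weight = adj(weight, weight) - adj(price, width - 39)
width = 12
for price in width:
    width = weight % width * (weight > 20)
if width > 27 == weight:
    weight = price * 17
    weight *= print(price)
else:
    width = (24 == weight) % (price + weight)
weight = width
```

Transformed code:
weight = (weight - 10) % (handle(width != 8) + 9)
weight = (handle(weight % 39) + (weight > price)) // (9 + width)
weight = handle(weight) + weight - (handle(width - 39) + price)
width = 12
for price in width:
    width = weight % width * (weight > 20)
if width > 27 and 27 == weight:
    weight = price * 17
    weight *= print(price)
else:
    width = (24 == weight) % (price + weight)
weight = width

width = (24 == weight) % (price + weight)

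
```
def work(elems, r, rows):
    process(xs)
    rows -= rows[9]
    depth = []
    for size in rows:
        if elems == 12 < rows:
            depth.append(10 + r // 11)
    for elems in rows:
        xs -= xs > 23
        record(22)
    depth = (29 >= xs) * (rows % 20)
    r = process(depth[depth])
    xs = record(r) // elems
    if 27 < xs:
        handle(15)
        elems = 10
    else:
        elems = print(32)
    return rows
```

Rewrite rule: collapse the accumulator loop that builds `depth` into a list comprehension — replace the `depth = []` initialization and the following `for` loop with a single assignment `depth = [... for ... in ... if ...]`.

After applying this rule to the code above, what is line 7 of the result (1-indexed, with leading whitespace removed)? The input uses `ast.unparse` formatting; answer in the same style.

record(22)

Transformed code:
def work(elems, r, rows):
    process(xs)
    rows -= rows[9]
    depth = [10 + r // 11 for size in rows if elems == 12 < rows]
    for elems in rows:
        xs -= xs > 23
        record(22)
    depth = (29 >= xs) * (rows % 20)
    r = process(depth[depth])
    xs = record(r) // elems
    if 27 < xs:
        handle(15)
        elems = 10
    else:
        elems = print(32)
    return rows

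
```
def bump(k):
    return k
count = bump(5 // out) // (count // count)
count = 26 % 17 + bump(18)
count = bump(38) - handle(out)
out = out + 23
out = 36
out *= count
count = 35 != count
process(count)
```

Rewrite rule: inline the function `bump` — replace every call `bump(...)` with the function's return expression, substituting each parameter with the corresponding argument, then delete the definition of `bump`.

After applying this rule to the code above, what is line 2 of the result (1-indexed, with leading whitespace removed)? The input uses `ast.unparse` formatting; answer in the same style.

Transformed code:
count = 5 // out // (count // count)
count = 26 % 17 + 18
count = 38 - handle(out)
out = out + 23
out = 36
out *= count
count = 35 != count
process(count)

count = 26 % 17 + 18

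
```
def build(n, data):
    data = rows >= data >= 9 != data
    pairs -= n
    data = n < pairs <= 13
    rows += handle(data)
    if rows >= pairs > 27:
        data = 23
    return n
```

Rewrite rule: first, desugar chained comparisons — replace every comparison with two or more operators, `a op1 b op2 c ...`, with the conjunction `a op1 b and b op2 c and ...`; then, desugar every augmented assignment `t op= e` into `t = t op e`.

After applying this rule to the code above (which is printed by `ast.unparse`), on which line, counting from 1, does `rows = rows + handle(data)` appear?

5

Transformed code:
def build(n, data):
    data = rows >= data and data >= 9 and (9 != data)
    pairs = pairs - n
    data = n < pairs and pairs <= 13
    rows = rows + handle(data)
    if rows >= pairs and pairs > 27:
        data = 23
    return n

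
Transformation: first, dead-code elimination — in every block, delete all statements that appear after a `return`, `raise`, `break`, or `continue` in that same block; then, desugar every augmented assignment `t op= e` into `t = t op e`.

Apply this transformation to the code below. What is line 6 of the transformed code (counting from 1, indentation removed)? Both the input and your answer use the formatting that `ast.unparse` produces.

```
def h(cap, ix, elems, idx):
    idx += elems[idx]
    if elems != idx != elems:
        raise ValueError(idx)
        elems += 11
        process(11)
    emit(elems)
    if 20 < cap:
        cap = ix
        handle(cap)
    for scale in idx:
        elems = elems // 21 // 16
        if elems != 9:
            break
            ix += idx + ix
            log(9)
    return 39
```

Transformed code:
def h(cap, ix, elems, idx):
    idx = idx + elems[idx]
    if elems != idx != elems:
        raise ValueError(idx)
    emit(elems)
    if 20 < cap:
        cap = ix
        handle(cap)
    for scale in idx:
        elems = elems // 21 // 16
        if elems != 9:
            break
    return 39

if 20 < cap:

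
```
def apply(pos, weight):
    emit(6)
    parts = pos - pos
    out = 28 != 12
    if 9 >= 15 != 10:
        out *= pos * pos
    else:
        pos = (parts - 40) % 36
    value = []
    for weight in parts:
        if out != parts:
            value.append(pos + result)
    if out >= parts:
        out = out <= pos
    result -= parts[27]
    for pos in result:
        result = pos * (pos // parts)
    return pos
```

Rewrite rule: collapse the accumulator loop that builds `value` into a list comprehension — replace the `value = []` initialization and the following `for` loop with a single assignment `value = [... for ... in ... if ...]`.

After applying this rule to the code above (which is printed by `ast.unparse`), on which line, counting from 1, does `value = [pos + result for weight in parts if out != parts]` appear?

Transformed code:
def apply(pos, weight):
    emit(6)
    parts = pos - pos
    out = 28 != 12
    if 9 >= 15 != 10:
        out *= pos * pos
    else:
        pos = (parts - 40) % 36
    value = [pos + result for weight in parts if out != parts]
    if out >= parts:
        out = out <= pos
    result -= parts[27]
    for pos in result:
        result = pos * (pos // parts)
    return pos

9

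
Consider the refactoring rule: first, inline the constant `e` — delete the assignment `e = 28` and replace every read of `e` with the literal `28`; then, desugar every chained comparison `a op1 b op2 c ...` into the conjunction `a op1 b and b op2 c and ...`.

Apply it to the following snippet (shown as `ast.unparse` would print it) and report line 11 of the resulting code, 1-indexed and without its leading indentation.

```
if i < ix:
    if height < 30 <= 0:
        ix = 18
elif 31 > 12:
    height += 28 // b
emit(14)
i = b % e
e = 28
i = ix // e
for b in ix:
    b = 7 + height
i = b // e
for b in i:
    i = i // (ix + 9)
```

i = b // 28

Transformed code:
if i < ix:
    if height < 30 and 30 <= 0:
        ix = 18
elif 31 > 12:
    height += 28 // b
emit(14)
i = b % 28
i = ix // 28
for b in ix:
    b = 7 + height
i = b // 28
for b in i:
    i = i // (ix + 9)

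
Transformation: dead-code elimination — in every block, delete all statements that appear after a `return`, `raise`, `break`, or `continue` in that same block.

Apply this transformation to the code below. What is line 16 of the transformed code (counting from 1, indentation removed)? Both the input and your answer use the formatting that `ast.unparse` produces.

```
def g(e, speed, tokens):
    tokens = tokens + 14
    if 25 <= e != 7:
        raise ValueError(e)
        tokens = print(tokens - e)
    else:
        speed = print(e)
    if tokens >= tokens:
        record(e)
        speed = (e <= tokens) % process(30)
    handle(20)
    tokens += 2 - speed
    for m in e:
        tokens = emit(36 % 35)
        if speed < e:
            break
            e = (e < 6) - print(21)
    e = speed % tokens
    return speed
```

e = speed % tokens

Transformed code:
def g(e, speed, tokens):
    tokens = tokens + 14
    if 25 <= e != 7:
        raise ValueError(e)
    else:
        speed = print(e)
    if tokens >= tokens:
        record(e)
        speed = (e <= tokens) % process(30)
    handle(20)
    tokens += 2 - speed
    for m in e:
        tokens = emit(36 % 35)
        if speed < e:
            break
    e = speed % tokens
    return speed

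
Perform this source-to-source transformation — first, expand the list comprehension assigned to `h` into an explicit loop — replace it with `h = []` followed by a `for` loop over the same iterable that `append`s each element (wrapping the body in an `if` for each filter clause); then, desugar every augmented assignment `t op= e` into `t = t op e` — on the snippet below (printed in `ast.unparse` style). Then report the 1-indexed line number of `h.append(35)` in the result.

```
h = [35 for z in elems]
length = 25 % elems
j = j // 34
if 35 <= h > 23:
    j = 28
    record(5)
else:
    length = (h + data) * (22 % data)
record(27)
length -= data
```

Transformed code:
h = []
for z in elems:
    h.append(35)
length = 25 % elems
j = j // 34
if 35 <= h > 23:
    j = 28
    record(5)
else:
    length = (h + data) * (22 % data)
record(27)
length = length - data

3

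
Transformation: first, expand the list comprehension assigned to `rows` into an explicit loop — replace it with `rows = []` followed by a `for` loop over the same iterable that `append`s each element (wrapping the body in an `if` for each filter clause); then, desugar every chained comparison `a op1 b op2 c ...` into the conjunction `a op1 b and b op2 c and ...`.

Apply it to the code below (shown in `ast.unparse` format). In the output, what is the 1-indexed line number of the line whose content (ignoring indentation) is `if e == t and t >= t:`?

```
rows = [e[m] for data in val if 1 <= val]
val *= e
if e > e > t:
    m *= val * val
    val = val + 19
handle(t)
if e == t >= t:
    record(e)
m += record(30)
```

Transformed code:
rows = []
for data in val:
    if 1 <= val:
        rows.append(e[m])
val *= e
if e > e and e > t:
    m *= val * val
    val = val + 19
handle(t)
if e == t and t >= t:
    record(e)
m += record(30)

10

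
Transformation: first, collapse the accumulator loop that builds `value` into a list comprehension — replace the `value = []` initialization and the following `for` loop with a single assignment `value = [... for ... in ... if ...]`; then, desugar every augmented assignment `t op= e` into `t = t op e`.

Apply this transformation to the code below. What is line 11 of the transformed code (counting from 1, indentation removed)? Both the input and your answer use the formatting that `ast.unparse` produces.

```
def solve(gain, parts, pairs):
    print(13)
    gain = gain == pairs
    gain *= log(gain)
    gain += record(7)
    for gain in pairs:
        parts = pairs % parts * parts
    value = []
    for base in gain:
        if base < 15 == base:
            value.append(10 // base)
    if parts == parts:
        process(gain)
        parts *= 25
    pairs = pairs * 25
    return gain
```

parts = parts * 25

Transformed code:
def solve(gain, parts, pairs):
    print(13)
    gain = gain == pairs
    gain = gain * log(gain)
    gain = gain + record(7)
    for gain in pairs:
        parts = pairs % parts * parts
    value = [10 // base for base in gain if base < 15 == base]
    if parts == parts:
        process(gain)
        parts = parts * 25
    pairs = pairs * 25
    return gain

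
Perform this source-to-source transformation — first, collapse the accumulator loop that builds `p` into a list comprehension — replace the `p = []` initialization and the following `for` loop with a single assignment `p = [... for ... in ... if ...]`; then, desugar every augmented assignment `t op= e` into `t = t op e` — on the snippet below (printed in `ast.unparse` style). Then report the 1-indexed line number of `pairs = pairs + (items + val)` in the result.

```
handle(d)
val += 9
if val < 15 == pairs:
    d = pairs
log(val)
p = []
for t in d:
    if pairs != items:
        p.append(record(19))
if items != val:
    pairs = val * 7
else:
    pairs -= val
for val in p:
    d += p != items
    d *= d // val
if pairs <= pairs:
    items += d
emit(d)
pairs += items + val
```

Transformed code:
handle(d)
val = val + 9
if val < 15 == pairs:
    d = pairs
log(val)
p = [record(19) for t in d if pairs != items]
if items != val:
    pairs = val * 7
else:
    pairs = pairs - val
for val in p:
    d = d + (p != items)
    d = d * (d // val)
if pairs <= pairs:
    items = items + d
emit(d)
pairs = pairs + (items + val)

17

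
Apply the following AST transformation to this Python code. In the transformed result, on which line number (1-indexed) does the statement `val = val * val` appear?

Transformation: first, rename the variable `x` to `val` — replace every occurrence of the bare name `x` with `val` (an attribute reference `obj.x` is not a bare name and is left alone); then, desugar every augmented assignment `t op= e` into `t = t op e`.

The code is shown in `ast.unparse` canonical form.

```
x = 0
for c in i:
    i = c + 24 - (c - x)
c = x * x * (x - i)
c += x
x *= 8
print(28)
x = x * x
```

8

Transformed code:
val = 0
for c in i:
    i = c + 24 - (c - val)
c = val * val * (val - i)
c = c + val
val = val * 8
print(28)
val = val * val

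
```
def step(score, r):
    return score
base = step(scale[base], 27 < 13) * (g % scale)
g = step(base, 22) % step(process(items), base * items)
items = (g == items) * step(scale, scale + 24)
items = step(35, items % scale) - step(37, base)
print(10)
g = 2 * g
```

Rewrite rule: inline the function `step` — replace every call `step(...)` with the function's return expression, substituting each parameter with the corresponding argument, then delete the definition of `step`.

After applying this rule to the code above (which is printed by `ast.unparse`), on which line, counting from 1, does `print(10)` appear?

5

Transformed code:
base = scale[base] * (g % scale)
g = base % process(items)
items = (g == items) * scale
items = 35 - 37
print(10)
g = 2 * g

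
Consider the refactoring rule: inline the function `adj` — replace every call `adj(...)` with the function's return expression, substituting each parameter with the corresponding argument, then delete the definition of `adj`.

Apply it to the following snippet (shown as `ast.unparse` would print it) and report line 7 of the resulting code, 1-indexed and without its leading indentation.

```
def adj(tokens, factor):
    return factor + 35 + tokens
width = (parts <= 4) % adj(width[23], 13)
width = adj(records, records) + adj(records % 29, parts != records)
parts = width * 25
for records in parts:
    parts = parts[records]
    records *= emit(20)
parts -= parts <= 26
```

parts -= parts <= 26

Transformed code:
width = (parts <= 4) % (13 + 35 + width[23])
width = records + 35 + records + ((parts != records) + 35 + records % 29)
parts = width * 25
for records in parts:
    parts = parts[records]
    records *= emit(20)
parts -= parts <= 26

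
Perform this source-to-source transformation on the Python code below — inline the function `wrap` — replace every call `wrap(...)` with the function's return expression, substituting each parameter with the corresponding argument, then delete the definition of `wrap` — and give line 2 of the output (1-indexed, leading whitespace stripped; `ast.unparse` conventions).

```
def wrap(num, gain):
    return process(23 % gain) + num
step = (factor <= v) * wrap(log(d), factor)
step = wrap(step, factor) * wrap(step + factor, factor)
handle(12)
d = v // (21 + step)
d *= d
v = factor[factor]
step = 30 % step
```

Transformed code:
step = (factor <= v) * (process(23 % factor) + log(d))
step = (process(23 % factor) + step) * (process(23 % factor) + (step + factor))
handle(12)
d = v // (21 + step)
d *= d
v = factor[factor]
step = 30 % step

step = (process(23 % factor) + step) * (process(23 % factor) + (step + factor))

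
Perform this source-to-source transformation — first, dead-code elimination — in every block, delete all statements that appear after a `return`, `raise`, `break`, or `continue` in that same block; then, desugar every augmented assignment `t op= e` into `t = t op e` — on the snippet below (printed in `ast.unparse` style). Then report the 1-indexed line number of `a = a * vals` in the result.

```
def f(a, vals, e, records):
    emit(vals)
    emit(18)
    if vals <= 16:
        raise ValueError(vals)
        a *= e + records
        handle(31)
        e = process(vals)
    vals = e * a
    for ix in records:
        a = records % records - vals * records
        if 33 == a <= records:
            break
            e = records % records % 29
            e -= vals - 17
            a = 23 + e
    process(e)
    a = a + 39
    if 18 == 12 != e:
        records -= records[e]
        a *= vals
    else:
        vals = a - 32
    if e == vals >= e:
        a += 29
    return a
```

Transformed code:
def f(a, vals, e, records):
    emit(vals)
    emit(18)
    if vals <= 16:
        raise ValueError(vals)
    vals = e * a
    for ix in records:
        a = records % records - vals * records
        if 33 == a <= records:
            break
    process(e)
    a = a + 39
    if 18 == 12 != e:
        records = records - records[e]
        a = a * vals
    else:
        vals = a - 32
    if e == vals >= e:
        a = a + 29
    return a

15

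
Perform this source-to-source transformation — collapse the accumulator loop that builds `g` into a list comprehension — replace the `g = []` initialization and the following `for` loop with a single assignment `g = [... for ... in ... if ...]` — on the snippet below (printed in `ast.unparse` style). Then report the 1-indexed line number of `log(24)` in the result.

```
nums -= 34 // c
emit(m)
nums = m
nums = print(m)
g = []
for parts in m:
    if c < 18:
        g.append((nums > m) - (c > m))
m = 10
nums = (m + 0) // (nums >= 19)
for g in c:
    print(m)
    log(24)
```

10

Transformed code:
nums -= 34 // c
emit(m)
nums = m
nums = print(m)
g = [(nums > m) - (c > m) for parts in m if c < 18]
m = 10
nums = (m + 0) // (nums >= 19)
for g in c:
    print(m)
    log(24)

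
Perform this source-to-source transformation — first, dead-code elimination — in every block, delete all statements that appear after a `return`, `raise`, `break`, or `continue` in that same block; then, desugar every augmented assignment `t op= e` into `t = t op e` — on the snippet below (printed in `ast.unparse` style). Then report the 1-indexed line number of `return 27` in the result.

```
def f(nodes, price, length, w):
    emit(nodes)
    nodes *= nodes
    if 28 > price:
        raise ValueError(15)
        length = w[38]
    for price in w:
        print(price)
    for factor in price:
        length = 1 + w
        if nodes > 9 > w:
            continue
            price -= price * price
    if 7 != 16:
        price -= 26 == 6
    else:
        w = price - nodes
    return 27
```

16

Transformed code:
def f(nodes, price, length, w):
    emit(nodes)
    nodes = nodes * nodes
    if 28 > price:
        raise ValueError(15)
    for price in w:
        print(price)
    for factor in price:
        length = 1 + w
        if nodes > 9 > w:
            continue
    if 7 != 16:
        price = price - (26 == 6)
    else:
        w = price - nodes
    return 27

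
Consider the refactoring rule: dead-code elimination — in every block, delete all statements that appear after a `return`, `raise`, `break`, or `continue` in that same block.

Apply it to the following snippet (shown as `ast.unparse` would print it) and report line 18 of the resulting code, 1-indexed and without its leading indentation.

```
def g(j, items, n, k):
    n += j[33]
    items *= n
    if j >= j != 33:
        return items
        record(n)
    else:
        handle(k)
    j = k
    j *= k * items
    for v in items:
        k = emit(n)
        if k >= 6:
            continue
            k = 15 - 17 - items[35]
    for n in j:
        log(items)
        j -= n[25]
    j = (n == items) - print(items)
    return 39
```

Transformed code:
def g(j, items, n, k):
    n += j[33]
    items *= n
    if j >= j != 33:
        return items
    else:
        handle(k)
    j = k
    j *= k * items
    for v in items:
        k = emit(n)
        if k >= 6:
            continue
    for n in j:
        log(items)
        j -= n[25]
    j = (n == items) - print(items)
    return 39

return 39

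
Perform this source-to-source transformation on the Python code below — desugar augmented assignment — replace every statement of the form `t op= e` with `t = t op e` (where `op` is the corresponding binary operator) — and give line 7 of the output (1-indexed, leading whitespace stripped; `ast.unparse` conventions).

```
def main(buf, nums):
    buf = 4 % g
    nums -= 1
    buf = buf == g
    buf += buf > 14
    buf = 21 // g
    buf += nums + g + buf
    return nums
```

Transformed code:
def main(buf, nums):
    buf = 4 % g
    nums = nums - 1
    buf = buf == g
    buf = buf + (buf > 14)
    buf = 21 // g
    buf = buf + (nums + g + buf)
    return nums

buf = buf + (nums + g + buf)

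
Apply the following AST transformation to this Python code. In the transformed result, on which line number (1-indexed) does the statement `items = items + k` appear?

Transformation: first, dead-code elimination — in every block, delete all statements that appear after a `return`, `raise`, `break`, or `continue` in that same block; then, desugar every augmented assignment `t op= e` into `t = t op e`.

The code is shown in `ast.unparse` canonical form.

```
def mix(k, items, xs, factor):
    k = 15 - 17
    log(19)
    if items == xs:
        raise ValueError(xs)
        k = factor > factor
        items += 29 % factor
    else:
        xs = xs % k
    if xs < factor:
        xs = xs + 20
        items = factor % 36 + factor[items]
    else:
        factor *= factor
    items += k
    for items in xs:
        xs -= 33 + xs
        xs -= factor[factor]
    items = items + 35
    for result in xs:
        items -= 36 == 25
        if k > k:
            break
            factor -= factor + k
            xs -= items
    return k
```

13

Transformed code:
def mix(k, items, xs, factor):
    k = 15 - 17
    log(19)
    if items == xs:
        raise ValueError(xs)
    else:
        xs = xs % k
    if xs < factor:
        xs = xs + 20
        items = factor % 36 + factor[items]
    else:
        factor = factor * factor
    items = items + k
    for items in xs:
        xs = xs - (33 + xs)
        xs = xs - factor[factor]
    items = items + 35
    for result in xs:
        items = items - (36 == 25)
        if k > k:
            break
    return k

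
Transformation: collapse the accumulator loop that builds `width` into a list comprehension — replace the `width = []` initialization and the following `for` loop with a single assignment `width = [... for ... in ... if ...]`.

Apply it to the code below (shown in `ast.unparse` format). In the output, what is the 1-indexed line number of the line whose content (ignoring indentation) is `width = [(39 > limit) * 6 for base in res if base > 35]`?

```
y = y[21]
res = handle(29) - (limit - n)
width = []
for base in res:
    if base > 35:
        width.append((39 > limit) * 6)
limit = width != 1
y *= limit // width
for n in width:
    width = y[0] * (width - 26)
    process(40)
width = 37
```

3

Transformed code:
y = y[21]
res = handle(29) - (limit - n)
width = [(39 > limit) * 6 for base in res if base > 35]
limit = width != 1
y *= limit // width
for n in width:
    width = y[0] * (width - 26)
    process(40)
width = 37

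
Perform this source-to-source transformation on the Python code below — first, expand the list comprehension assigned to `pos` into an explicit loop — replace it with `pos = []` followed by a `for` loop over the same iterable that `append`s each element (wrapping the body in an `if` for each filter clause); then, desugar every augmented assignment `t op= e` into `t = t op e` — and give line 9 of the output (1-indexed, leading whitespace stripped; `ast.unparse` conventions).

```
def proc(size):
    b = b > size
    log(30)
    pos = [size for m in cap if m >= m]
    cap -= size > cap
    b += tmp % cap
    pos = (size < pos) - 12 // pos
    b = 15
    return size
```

Transformed code:
def proc(size):
    b = b > size
    log(30)
    pos = []
    for m in cap:
        if m >= m:
            pos.append(size)
    cap = cap - (size > cap)
    b = b + tmp % cap
    pos = (size < pos) - 12 // pos
    b = 15
    return size

b = b + tmp % cap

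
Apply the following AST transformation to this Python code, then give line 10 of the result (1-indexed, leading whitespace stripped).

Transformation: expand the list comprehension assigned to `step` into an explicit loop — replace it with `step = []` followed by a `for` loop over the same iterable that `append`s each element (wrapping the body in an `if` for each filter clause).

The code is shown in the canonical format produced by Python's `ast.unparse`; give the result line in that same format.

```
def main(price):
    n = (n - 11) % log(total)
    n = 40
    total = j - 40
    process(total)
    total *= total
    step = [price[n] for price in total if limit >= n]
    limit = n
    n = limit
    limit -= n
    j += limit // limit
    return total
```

Transformed code:
def main(price):
    n = (n - 11) % log(total)
    n = 40
    total = j - 40
    process(total)
    total *= total
    step = []
    for price in total:
        if limit >= n:
            step.append(price[n])
    limit = n
    n = limit
    limit -= n
    j += limit // limit
    return total

step.append(price[n])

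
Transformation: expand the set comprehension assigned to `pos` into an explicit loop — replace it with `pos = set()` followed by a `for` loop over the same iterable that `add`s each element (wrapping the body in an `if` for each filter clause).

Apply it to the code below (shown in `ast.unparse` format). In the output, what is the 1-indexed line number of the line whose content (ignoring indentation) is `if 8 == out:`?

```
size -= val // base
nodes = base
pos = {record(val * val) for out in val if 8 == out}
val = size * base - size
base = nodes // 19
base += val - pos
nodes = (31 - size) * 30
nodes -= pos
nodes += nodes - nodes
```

5

Transformed code:
size -= val // base
nodes = base
pos = set()
for out in val:
    if 8 == out:
        pos.add(record(val * val))
val = size * base - size
base = nodes // 19
base += val - pos
nodes = (31 - size) * 30
nodes -= pos
nodes += nodes - nodes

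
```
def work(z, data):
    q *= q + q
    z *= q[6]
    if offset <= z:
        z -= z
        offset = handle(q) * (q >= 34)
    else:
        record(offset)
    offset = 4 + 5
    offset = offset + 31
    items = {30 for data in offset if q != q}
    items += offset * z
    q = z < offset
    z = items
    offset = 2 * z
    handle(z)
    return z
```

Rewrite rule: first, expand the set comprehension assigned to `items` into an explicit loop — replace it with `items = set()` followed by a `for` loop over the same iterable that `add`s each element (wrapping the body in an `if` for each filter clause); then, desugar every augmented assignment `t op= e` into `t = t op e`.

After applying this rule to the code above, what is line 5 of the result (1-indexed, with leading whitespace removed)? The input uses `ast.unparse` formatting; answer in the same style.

z = z - z

Transformed code:
def work(z, data):
    q = q * (q + q)
    z = z * q[6]
    if offset <= z:
        z = z - z
        offset = handle(q) * (q >= 34)
    else:
        record(offset)
    offset = 4 + 5
    offset = offset + 31
    items = set()
    for data in offset:
        if q != q:
            items.add(30)
    items = items + offset * z
    q = z < offset
    z = items
    offset = 2 * z
    handle(z)
    return z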